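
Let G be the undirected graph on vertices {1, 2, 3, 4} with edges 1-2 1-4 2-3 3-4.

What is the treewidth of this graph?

2

A width-2 tree decomposition is:
Bags: B1 = {2, 3, 4}  B2 = {1, 2, 4}
Tree: B1–B2
The largest bag has 3 vertices, giving width 2; this decomposition certifies tw(G) ≤ 2. For the lower bound, G contains the cycle 2–3–4–1–2, so G is not a forest; only forests have treewidth ≤ 1, hence tw(G) ≥ 2. Hence tw(G) = 2 exactly.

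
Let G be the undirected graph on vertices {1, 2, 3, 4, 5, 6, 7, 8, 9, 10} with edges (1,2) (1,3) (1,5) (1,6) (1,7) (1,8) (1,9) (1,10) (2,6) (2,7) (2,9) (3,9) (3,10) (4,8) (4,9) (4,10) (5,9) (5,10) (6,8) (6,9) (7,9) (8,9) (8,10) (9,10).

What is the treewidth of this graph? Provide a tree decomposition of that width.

The largest bag has 4 vertices, giving width 3; this decomposition certifies tw(G) ≤ 3. For the lower bound, the 4 vertices {1, 2, 6, 9} are pairwise adjacent, and any tree decomposition puts a clique entirely inside one bag — forcing width ≥ 3. Hence tw(G) = 3 exactly.

Treewidth 3.
Bags: B1 = {1, 5, 9, 10}  B2 = {1, 8, 9, 10}  B3 = {1, 6, 8, 9}  B4 = {1, 2, 6, 9}  B5 = {1, 2, 7, 9}  B6 = {1, 3, 9, 10}  B7 = {4, 8, 9, 10}
Tree: B1–B2, B2–B3, B3–B4, B4–B5, B1–B6, B2–B7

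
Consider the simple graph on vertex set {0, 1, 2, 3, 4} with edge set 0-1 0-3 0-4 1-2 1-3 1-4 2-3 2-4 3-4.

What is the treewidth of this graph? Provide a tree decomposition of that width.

Each bag holds 4 vertices, so the decomposition has width 3, which upper-bounds the treewidth. Conversely, {0, 1, 3, 4} is a clique of size 4, and the vertices of any clique must share a bag in every tree decomposition; so some bag has ≥ 4 vertices and tw(G) ≥ 3. The upper and lower bounds meet at 3, so that is the treewidth.

Treewidth 3.
One optimal decomposition is:
Bags: B1 = {0, 1, 3, 4}  B2 = {1, 2, 3, 4}
Tree: B1–B2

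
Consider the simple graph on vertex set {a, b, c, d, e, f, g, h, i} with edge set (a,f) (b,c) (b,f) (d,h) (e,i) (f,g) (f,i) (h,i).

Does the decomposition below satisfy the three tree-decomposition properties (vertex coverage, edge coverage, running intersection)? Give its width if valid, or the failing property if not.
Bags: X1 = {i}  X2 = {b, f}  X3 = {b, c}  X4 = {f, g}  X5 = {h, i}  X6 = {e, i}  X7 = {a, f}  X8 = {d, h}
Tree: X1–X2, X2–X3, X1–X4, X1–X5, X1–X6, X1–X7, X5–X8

No — edge (f,i) lies in no bag.

A tree decomposition must satisfy three properties: every vertex lies in some bag; for every edge, both endpoints lie together in some bag; and for every vertex, the bags containing it form a connected subtree. Here edge (f,i) lies in no bag, so the decomposition is invalid.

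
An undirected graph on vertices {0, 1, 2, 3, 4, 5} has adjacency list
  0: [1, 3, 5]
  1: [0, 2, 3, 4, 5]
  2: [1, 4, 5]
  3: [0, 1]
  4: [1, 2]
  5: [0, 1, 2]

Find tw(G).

A width-2 tree decomposition is:
Bags: B1 = {1, 2, 5}  B2 = {0, 1, 5}  B3 = {1, 2, 4}  B4 = {0, 1, 3}
Tree: B1–B2, B1–B3, B2–B4
The largest bag has 3 vertices, giving width 2; this decomposition certifies tw(G) ≤ 2. For the lower bound, the 3 vertices {0, 1, 3} are pairwise adjacent, and any tree decomposition puts a clique entirely inside one bag — forcing width ≥ 2. Hence tw(G) = 2 exactly.

2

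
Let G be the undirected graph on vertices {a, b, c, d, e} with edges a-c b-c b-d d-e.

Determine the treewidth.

A width-1 tree decomposition is:
Bags: B1 = {a, c}  B2 = {b, c}  B3 = {b, d}  B4 = {d, e}
Tree: B1–B2, B2–B3, B3–B4
Each bag holds 2 vertices, so the decomposition has width 1, which upper-bounds the treewidth. Since G has at least one edge (e.g. a–c), it is not an edgeless graph, so tw(G) ≥ 1. Combining the bounds, tw(G) = 1.

1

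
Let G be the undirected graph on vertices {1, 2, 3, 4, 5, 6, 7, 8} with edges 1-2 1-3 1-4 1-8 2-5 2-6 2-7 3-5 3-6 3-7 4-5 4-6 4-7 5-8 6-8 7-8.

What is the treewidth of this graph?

A width-4 tree decomposition is:
Bags: B1 = {1, 2, 3, 4, 8}  B2 = {2, 3, 4, 6, 8}  B3 = {2, 3, 4, 5, 8}  B4 = {2, 3, 4, 7, 8}
Tree: B1–B2, B2–B3, B3–B4
Every bag has size at most 5, so the width is 5 − 1 = 4 and tw(G) ≤ 4. For the lower bound: the 5 vertex sets {1,2}, {3,6}, {5,8}, {4}, {7} are disjoint, each induces a connected subgraph, and every pair is joined by at least one edge of G. Contracting each set to a single vertex therefore yields K_{5} as a minor, and since treewidth is minor-monotone, tw(G) ≥ tw(K_{5}) = 4. Therefore the treewidth is 4.

4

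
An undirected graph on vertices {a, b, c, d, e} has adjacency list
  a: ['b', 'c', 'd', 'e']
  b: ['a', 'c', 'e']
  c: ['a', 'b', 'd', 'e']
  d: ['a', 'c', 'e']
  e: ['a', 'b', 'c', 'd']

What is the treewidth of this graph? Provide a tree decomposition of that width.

Every bag has size at most 4, so the width is 4 − 1 = 3 and tw(G) ≤ 3. On the other hand G contains the 4-clique {a, c, d, e}. A clique must lie in a single bag of any decomposition, so no decomposition can have width below 3. Therefore the treewidth is 3.

Treewidth 3.
One optimal decomposition is:
Bags: B1 = {a, b, c, e}  B2 = {a, c, d, e}
Tree: B1–B2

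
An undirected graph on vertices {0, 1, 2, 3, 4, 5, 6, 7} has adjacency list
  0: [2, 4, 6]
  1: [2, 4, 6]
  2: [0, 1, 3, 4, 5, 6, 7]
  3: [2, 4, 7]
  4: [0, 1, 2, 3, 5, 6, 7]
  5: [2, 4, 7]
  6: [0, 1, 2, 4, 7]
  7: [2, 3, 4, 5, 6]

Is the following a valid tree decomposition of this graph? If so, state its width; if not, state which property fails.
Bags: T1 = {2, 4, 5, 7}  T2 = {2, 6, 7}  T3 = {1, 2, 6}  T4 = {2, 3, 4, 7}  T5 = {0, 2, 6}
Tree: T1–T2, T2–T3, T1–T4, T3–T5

A tree decomposition must satisfy three properties: every vertex lies in some bag; for every edge, both endpoints lie together in some bag; and for every vertex, the bags containing it form a connected subtree. Here edge (4,6) lies in no bag, so the decomposition is invalid.

No — edge (4,6) lies in no bag.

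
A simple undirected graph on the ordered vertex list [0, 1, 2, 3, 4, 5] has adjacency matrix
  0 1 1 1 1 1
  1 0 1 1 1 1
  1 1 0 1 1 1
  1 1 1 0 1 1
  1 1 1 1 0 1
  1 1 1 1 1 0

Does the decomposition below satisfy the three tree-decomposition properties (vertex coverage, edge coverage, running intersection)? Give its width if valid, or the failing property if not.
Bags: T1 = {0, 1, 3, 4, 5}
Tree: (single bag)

No — vertex 2 appears in no bag.

A tree decomposition must satisfy three properties: every vertex lies in some bag; for every edge, both endpoints lie together in some bag; and for every vertex, the bags containing it form a connected subtree. Here vertex 2 appears in no bag, so the decomposition is invalid.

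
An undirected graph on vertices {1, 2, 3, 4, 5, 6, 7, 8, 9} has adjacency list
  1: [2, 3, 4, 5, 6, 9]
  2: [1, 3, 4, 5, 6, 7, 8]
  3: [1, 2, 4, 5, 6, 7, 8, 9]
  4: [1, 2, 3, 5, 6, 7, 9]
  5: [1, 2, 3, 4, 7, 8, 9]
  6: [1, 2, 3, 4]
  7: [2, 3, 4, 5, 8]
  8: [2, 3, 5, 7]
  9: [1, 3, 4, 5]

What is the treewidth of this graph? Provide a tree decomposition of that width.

Every bag has size at most 5, so the width is 5 − 1 = 4 and tw(G) ≤ 4. On the other hand G contains the 5-clique {1, 3, 4, 5, 9}. A clique must lie in a single bag of any decomposition, so no decomposition can have width below 4. Therefore the treewidth is 4.

Treewidth 4.
One such decomposition:
Bags: B1 = {1, 2, 3, 4, 6}  B2 = {1, 2, 3, 4, 5}  B3 = {2, 3, 4, 5, 7}  B4 = {1, 3, 4, 5, 9}  B5 = {2, 3, 5, 7, 8}
Tree: B1–B2, B2–B3, B2–B4, B3–B5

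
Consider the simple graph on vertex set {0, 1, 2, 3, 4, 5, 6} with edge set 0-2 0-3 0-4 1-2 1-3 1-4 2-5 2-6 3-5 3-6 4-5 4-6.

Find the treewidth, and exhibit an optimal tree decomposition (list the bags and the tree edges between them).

Treewidth 3.
Bags: B1 = {0, 2, 3, 4}  B2 = {1, 2, 3, 4}  B3 = {2, 3, 4, 6}  B4 = {2, 3, 4, 5}
Tree: B1–B2, B2–B3, B3–B4

Each bag holds 4 vertices, so the decomposition has width 3, which upper-bounds the treewidth. For the lower bound: the 4 vertex sets {0,4}, {1,2}, {3}, {6} are disjoint, each induces a connected subgraph, and every pair is joined by at least one edge of G. Contracting each set to a single vertex therefore yields K_{4} as a minor, and since treewidth is minor-monotone, tw(G) ≥ tw(K_{4}) = 3. Combining the bounds, tw(G) = 3.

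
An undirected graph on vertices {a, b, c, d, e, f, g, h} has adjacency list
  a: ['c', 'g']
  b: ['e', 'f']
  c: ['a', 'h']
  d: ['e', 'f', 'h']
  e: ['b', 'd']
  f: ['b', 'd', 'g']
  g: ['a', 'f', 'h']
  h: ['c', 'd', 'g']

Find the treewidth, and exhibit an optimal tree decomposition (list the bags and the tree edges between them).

Treewidth 2.
One optimal decomposition is:
Bags: B1 = {a, c, g}  B2 = {c, g, h}  B3 = {f, g, h}  B4 = {d, f, h}  B5 = {b, d, f}  B6 = {b, d, e}
Tree: B1–B2, B2–B3, B3–B4, B4–B5, B5–B6

The largest bag has 3 vertices, giving width 2; this decomposition certifies tw(G) ≤ 2. For the lower bound, G contains the cycle a–c–h–g–a, so G is not a forest; only forests have treewidth ≤ 1, hence tw(G) ≥ 2. Therefore the treewidth is 2.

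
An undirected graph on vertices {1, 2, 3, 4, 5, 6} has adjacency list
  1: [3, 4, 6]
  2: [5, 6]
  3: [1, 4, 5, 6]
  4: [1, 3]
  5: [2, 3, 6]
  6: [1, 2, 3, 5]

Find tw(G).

2

A width-2 tree decomposition is:
Bags: B1 = {3, 5, 6}  B2 = {2, 5, 6}  B3 = {1, 3, 6}  B4 = {1, 3, 4}
Tree: B1–B2, B1–B3, B3–B4
Every bag has size at most 3, so the width is 3 − 1 = 2 and tw(G) ≤ 2. Conversely, {2, 5, 6} is a clique of size 3, and the vertices of any clique must share a bag in every tree decomposition; so some bag has ≥ 3 vertices and tw(G) ≥ 2. The upper and lower bounds meet at 2, so that is the treewidth.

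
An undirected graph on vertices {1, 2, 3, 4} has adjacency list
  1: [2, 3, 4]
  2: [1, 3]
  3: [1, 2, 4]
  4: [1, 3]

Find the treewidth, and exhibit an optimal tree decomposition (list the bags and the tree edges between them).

The largest bag has 3 vertices, giving width 2; this decomposition certifies tw(G) ≤ 2. Conversely, {1, 2, 3} is a clique of size 3, and the vertices of any clique must share a bag in every tree decomposition; so some bag has ≥ 3 vertices and tw(G) ≥ 2. Therefore the treewidth is 2.

Treewidth 2.
One such decomposition:
Bags: B1 = {1, 3, 4}  B2 = {1, 2, 3}
Tree: B1–B2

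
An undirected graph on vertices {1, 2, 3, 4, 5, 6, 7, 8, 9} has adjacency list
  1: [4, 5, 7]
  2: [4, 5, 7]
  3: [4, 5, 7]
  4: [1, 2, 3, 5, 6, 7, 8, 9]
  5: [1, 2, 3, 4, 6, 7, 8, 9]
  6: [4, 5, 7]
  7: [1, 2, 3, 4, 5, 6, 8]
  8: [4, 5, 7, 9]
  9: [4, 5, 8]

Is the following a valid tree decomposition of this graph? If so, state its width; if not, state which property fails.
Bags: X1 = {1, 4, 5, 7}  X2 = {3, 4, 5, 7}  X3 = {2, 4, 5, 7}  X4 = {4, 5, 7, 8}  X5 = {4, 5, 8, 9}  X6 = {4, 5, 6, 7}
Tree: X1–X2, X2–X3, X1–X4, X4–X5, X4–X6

Checking the three conditions: (i) the bags cover all of {1, 2, 3, 4, 5, 6, 7, 8, 9}; (ii) for each edge, some bag contains both endpoints; (iii) the bags containing any fixed vertex form a subtree. All hold, so the decomposition is valid with width 4 − 1 = 3.

Yes; width 3.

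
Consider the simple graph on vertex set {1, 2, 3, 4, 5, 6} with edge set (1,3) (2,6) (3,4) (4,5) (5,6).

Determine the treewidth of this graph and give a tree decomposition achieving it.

Each bag holds 2 vertices, so the decomposition has width 1, which upper-bounds the treewidth. Since G has at least one edge (e.g. 1–3), it is not an edgeless graph, so tw(G) ≥ 1. Combining the bounds, tw(G) = 1.

Treewidth 1.
Bags: B1 = {1, 3}  B2 = {3, 4}  B3 = {4, 5}  B4 = {5, 6}  B5 = {2, 6}
Tree: B1–B2, B2–B3, B3–B4, B4–B5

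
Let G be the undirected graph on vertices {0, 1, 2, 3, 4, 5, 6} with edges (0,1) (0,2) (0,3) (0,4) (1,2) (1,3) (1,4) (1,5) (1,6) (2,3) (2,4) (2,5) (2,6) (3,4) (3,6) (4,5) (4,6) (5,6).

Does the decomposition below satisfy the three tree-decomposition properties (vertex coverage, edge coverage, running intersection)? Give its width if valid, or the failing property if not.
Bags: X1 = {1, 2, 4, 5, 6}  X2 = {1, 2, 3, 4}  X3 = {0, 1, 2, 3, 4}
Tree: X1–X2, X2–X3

No — edge (6,3) lies in no bag.

A tree decomposition must satisfy three properties: every vertex lies in some bag; for every edge, both endpoints lie together in some bag; and for every vertex, the bags containing it form a connected subtree. Here edge (6,3) lies in no bag, so the decomposition is invalid.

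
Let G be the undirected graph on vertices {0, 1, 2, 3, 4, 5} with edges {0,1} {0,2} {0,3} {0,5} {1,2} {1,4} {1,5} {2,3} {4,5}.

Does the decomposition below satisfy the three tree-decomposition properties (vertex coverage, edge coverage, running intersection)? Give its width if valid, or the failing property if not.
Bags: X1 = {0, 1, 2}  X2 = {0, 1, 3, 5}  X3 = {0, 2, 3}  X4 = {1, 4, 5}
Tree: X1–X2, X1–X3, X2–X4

A tree decomposition must satisfy three properties: every vertex lies in some bag; for every edge, both endpoints lie together in some bag; and for every vertex, the bags containing it form a connected subtree. Here bags containing vertex 3 are not connected in the tree, so the decomposition is invalid.

No — bags containing vertex 3 are not connected in the tree.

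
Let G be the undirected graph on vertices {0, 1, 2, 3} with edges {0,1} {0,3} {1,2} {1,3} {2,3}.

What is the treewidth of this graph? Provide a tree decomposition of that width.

Treewidth 2.
One such decomposition:
Bags: B1 = {0, 1, 3}  B2 = {1, 2, 3}
Tree: B1–B2

Every bag has size at most 3, so the width is 3 − 1 = 2 and tw(G) ≤ 2. For the lower bound, the 3 vertices {0, 1, 3} are pairwise adjacent, and any tree decomposition puts a clique entirely inside one bag — forcing width ≥ 2. Combining the bounds, tw(G) = 2.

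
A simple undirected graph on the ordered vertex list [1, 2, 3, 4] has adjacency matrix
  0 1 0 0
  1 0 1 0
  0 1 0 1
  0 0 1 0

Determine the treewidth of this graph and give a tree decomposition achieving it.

The largest bag has 2 vertices, giving width 1; this decomposition certifies tw(G) ≤ 1. G has an edge, so its treewidth is at least 1. The upper and lower bounds meet at 1, so that is the treewidth.

Treewidth 1.
One such decomposition:
Bags: B1 = {2, 3}  B2 = {3, 4}  B3 = {1, 2}
Tree: B1–B2, B1–B3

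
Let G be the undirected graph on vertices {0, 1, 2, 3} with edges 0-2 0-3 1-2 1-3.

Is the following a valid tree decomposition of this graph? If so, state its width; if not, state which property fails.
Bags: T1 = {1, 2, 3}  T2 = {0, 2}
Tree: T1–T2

No — edge (3,0) lies in no bag.

A tree decomposition must satisfy three properties: every vertex lies in some bag; for every edge, both endpoints lie together in some bag; and for every vertex, the bags containing it form a connected subtree. Here edge (3,0) lies in no bag, so the decomposition is invalid.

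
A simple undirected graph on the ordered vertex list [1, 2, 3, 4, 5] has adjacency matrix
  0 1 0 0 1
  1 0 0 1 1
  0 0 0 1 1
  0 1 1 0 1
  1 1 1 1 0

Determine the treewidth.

A width-2 tree decomposition is:
Bags: B1 = {2, 4, 5}  B2 = {1, 2, 5}  B3 = {3, 4, 5}
Tree: B1–B2, B1–B3
Every bag has size at most 3, so the width is 3 − 1 = 2 and tw(G) ≤ 2. For the lower bound, the 3 vertices {1, 2, 5} are pairwise adjacent, and any tree decomposition puts a clique entirely inside one bag — forcing width ≥ 2. Therefore the treewidth is 2.

2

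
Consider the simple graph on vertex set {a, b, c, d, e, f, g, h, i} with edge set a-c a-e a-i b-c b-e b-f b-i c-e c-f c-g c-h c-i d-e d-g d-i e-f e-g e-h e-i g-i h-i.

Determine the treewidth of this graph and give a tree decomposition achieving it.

Treewidth 3.
One such decomposition:
Bags: B1 = {c, e, g, i}  B2 = {a, c, e, i}  B3 = {b, c, e, i}  B4 = {d, e, g, i}  B5 = {b, c, e, f}  B6 = {c, e, h, i}
Tree: B1–B2, B2–B3, B1–B4, B3–B5, B3–B6

The largest bag has 4 vertices, giving width 3; this decomposition certifies tw(G) ≤ 3. Conversely, {b, c, e, f} is a clique of size 4, and the vertices of any clique must share a bag in every tree decomposition; so some bag has ≥ 4 vertices and tw(G) ≥ 3. The upper and lower bounds meet at 3, so that is the treewidth.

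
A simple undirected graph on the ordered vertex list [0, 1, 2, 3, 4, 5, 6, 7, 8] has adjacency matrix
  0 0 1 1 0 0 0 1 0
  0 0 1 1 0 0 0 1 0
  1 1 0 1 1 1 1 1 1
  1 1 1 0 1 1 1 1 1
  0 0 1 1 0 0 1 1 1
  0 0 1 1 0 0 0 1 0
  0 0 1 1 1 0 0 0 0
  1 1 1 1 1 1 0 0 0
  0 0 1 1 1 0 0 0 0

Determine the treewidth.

A width-3 tree decomposition is:
Bags: B1 = {2, 3, 4, 6}  B2 = {2, 3, 4, 7}  B3 = {2, 3, 4, 8}  B4 = {1, 2, 3, 7}  B5 = {2, 3, 5, 7}  B6 = {0, 2, 3, 7}
Tree: B1–B2, B1–B3, B2–B4, B4–B5, B4–B6
Every bag has size at most 4, so the width is 4 − 1 = 3 and tw(G) ≤ 3. Conversely, {2, 3, 4, 8} is a clique of size 4, and the vertices of any clique must share a bag in every tree decomposition; so some bag has ≥ 4 vertices and tw(G) ≥ 3. Therefore the treewidth is 3.

3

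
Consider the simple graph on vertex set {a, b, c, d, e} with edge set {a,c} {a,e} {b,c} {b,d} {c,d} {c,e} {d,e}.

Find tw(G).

A width-2 tree decomposition is:
Bags: B1 = {c, d, e}  B2 = {a, c, e}  B3 = {b, c, d}
Tree: B1–B2, B1–B3
The largest bag has 3 vertices, giving width 2; this decomposition certifies tw(G) ≤ 2. For the lower bound, the 3 vertices {c, d, e} are pairwise adjacent, and any tree decomposition puts a clique entirely inside one bag — forcing width ≥ 2. Hence tw(G) = 2 exactly.

2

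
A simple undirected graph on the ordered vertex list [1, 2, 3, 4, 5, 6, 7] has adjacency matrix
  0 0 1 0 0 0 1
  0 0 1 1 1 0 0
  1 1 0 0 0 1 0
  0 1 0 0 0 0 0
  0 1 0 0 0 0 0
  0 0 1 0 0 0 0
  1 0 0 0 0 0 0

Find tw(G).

A width-1 tree decomposition is:
Bags: B1 = {2, 3}  B2 = {2, 4}  B3 = {1, 3}  B4 = {3, 6}  B5 = {2, 5}  B6 = {1, 7}
Tree: B1–B2, B1–B3, B3–B4, B1–B5, B3–B6
Each bag holds 2 vertices, so the decomposition has width 1, which upper-bounds the treewidth. Since G has at least one edge (e.g. 3–2), it is not an edgeless graph, so tw(G) ≥ 1. The upper and lower bounds meet at 1, so that is the treewidth.

1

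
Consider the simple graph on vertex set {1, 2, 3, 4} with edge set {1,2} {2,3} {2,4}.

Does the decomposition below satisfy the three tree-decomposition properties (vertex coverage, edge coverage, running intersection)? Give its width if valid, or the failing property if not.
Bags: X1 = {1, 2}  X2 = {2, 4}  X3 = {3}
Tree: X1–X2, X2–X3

A tree decomposition must satisfy three properties: every vertex lies in some bag; for every edge, both endpoints lie together in some bag; and for every vertex, the bags containing it form a connected subtree. Here edge (2,3) lies in no bag, so the decomposition is invalid.

No — edge (2,3) lies in no bag.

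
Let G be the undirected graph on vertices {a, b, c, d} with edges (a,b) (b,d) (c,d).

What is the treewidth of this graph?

A width-1 tree decomposition is:
Bags: B1 = {c, d}  B2 = {b, d}  B3 = {a, b}
Tree: B1–B2, B2–B3
Every bag has size at most 2, so the width is 2 − 1 = 1 and tw(G) ≤ 1. Any graph with an edge has treewidth ≥ 1, and G has the edge c–d. Therefore the treewidth is 1.

1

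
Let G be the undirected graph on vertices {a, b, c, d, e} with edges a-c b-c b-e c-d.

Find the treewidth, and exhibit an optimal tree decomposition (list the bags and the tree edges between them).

Treewidth 1.
One optimal decomposition is:
Bags: B1 = {b, c}  B2 = {a, c}  B3 = {c, d}  B4 = {b, e}
Tree: B1–B2, B1–B3, B1–B4

Each bag holds 2 vertices, so the decomposition has width 1, which upper-bounds the treewidth. Any graph with an edge has treewidth ≥ 1, and G has the edge c–b. Hence tw(G) = 1 exactly.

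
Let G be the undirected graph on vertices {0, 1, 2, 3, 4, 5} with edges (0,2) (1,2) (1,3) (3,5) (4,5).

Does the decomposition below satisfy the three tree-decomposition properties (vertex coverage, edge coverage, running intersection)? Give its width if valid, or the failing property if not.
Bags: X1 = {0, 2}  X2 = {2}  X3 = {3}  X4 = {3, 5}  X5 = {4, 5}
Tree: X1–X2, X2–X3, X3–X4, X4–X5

A tree decomposition must satisfy three properties: every vertex lies in some bag; for every edge, both endpoints lie together in some bag; and for every vertex, the bags containing it form a connected subtree. Here vertex 1 appears in no bag, so the decomposition is invalid.

No — vertex 1 appears in no bag.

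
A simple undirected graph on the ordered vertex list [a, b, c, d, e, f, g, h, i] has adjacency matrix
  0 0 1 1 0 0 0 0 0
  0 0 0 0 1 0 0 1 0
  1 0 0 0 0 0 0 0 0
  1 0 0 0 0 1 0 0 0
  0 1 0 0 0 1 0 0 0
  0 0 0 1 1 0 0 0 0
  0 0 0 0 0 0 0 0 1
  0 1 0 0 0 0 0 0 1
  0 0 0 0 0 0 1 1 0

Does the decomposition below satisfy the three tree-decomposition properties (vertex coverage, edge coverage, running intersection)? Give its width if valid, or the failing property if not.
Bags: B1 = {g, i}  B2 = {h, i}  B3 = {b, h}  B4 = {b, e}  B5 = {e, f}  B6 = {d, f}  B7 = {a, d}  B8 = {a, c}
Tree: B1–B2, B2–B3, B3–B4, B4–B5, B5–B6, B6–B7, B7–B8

Yes; width 1.

Every vertex of G appears in some bag (union = {a, b, c, d, e, f, g, h, i}); every edge is covered by a bag; and for each vertex v the set of bags containing v is connected in the bag tree. The decomposition is therefore valid. The largest bag has 2 vertices, so the width is 1.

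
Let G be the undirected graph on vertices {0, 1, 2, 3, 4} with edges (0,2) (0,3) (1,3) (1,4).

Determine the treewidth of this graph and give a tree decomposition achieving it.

Treewidth 1.
One optimal decomposition is:
Bags: B1 = {1, 4}  B2 = {1, 3}  B3 = {0, 3}  B4 = {0, 2}
Tree: B1–B2, B2–B3, B3–B4

Each bag holds 2 vertices, so the decomposition has width 1, which upper-bounds the treewidth. G has an edge, so its treewidth is at least 1. Hence tw(G) = 1 exactly.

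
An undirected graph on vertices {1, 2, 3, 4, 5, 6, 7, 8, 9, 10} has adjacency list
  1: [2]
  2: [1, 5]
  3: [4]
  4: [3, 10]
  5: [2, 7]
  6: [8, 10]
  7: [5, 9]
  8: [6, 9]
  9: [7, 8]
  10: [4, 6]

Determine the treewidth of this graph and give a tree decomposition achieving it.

Every bag has size at most 2, so the width is 2 − 1 = 1 and tw(G) ≤ 1. G has an edge, so its treewidth is at least 1. The upper and lower bounds meet at 1, so that is the treewidth.

Treewidth 1.
Bags: B1 = {1, 2}  B2 = {2, 5}  B3 = {5, 7}  B4 = {7, 9}  B5 = {8, 9}  B6 = {6, 8}  B7 = {6, 10}  B8 = {4, 10}  B9 = {3, 4}
Tree: B1–B2, B2–B3, B3–B4, B4–B5, B5–B6, B6–B7, B7–B8, B8–B9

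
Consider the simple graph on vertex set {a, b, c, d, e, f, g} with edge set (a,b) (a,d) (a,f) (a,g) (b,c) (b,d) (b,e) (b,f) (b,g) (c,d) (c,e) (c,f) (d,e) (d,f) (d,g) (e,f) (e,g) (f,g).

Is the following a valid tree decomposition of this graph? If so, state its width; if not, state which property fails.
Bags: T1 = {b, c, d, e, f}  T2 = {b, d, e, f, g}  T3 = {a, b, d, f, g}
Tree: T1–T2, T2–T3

Checking the three conditions: (i) the bags cover all of {a, b, c, d, e, f, g}; (ii) for each edge, some bag contains both endpoints; (iii) the bags containing any fixed vertex form a subtree. All hold, so the decomposition is valid with width 5 − 1 = 4.

Yes; width 4.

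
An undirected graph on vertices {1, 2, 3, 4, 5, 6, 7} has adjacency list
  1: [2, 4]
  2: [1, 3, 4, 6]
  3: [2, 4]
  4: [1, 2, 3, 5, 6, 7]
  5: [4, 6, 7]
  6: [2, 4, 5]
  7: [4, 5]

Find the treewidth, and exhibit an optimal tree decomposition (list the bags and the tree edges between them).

Treewidth 2.
One such decomposition:
Bags: B1 = {2, 4, 6}  B2 = {2, 3, 4}  B3 = {1, 2, 4}  B4 = {4, 5, 6}  B5 = {4, 5, 7}
Tree: B1–B2, B2–B3, B1–B4, B4–B5

Every bag has size at most 3, so the width is 3 − 1 = 2 and tw(G) ≤ 2. Conversely, {1, 2, 4} is a clique of size 3, and the vertices of any clique must share a bag in every tree decomposition; so some bag has ≥ 3 vertices and tw(G) ≥ 2. The upper and lower bounds meet at 2, so that is the treewidth.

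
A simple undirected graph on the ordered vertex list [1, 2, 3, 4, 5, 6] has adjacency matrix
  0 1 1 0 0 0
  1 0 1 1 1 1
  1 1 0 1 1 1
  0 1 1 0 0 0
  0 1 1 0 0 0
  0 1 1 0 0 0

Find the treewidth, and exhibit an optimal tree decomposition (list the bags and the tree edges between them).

Each bag holds 3 vertices, so the decomposition has width 2, which upper-bounds the treewidth. Conversely, {1, 2, 3} is a clique of size 3, and the vertices of any clique must share a bag in every tree decomposition; so some bag has ≥ 3 vertices and tw(G) ≥ 2. Therefore the treewidth is 2.

Treewidth 2.
One such decomposition:
Bags: B1 = {2, 3, 4}  B2 = {2, 3, 5}  B3 = {2, 3, 6}  B4 = {1, 2, 3}
Tree: B1–B2, B1–B3, B3–B4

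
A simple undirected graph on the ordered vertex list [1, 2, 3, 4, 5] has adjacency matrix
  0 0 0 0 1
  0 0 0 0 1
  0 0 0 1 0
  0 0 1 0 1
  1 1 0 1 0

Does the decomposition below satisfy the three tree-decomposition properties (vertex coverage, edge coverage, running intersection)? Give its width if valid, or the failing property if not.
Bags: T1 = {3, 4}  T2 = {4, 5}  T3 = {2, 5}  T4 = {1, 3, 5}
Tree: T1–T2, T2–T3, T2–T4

No — bags containing vertex 3 are not connected in the tree.

A tree decomposition must satisfy three properties: every vertex lies in some bag; for every edge, both endpoints lie together in some bag; and for every vertex, the bags containing it form a connected subtree. Here bags containing vertex 3 are not connected in the tree, so the decomposition is invalid.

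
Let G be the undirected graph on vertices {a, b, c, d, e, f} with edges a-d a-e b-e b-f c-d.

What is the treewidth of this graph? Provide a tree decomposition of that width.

Every bag has size at most 2, so the width is 2 − 1 = 1 and tw(G) ≤ 1. Since G has at least one edge (e.g. f–b), it is not an edgeless graph, so tw(G) ≥ 1. Hence tw(G) = 1 exactly.

Treewidth 1.
One such decomposition:
Bags: B1 = {b, f}  B2 = {b, e}  B3 = {a, e}  B4 = {a, d}  B5 = {c, d}
Tree: B1–B2, B2–B3, B3–B4, B4–B5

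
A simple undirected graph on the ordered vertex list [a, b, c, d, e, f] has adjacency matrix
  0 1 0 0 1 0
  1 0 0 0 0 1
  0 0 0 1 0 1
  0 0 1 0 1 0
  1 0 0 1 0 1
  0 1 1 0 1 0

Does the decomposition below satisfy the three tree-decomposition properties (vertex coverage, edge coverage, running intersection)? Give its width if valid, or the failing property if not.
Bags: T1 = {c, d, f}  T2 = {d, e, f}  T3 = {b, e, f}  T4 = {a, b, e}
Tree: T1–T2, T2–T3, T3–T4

Yes; width 2.

Vertex coverage: the bags together contain {a, b, c, d, e, f}, the full vertex set. Edge coverage: each edge of G has both endpoints in at least one bag. Running intersection: for every vertex, the bags containing it form a connected subtree. All three properties hold, so this is a valid tree decomposition of width max|bag| − 1 = 2, and hence tw(G) ≤ 2.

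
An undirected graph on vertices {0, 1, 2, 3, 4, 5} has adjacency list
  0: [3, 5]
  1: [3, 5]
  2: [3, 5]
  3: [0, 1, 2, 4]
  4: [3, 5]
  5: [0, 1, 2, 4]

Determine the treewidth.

A width-2 tree decomposition is:
Bags: B1 = {1, 3, 5}  B2 = {3, 4, 5}  B3 = {0, 3, 5}  B4 = {2, 3, 5}
Tree: B1–B2, B2–B3, B3–B4
Each bag holds 3 vertices, so the decomposition has width 2, which upper-bounds the treewidth. The edges 5–1–3–4–5 form a cycle, so G is not a tree and its treewidth is at least 2. The upper and lower bounds meet at 2, so that is the treewidth.

2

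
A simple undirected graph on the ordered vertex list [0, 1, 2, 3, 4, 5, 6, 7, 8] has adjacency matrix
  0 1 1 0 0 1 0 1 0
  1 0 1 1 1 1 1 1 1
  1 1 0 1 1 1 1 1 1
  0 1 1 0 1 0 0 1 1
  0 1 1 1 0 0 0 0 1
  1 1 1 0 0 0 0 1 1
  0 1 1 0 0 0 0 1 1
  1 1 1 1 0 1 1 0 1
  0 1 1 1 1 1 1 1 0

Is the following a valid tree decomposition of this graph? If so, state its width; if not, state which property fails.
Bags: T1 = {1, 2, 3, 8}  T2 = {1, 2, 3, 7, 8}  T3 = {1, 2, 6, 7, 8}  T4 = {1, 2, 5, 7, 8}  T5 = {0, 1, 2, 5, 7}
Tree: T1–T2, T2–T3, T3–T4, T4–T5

A tree decomposition must satisfy three properties: every vertex lies in some bag; for every edge, both endpoints lie together in some bag; and for every vertex, the bags containing it form a connected subtree. Here vertex 4 appears in no bag, so the decomposition is invalid.

No — vertex 4 appears in no bag.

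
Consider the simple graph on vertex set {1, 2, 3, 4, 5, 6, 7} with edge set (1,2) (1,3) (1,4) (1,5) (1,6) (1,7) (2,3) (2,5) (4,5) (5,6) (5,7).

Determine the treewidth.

A width-2 tree decomposition is:
Bags: B1 = {1, 2, 5}  B2 = {1, 5, 7}  B3 = {1, 4, 5}  B4 = {1, 2, 3}  B5 = {1, 5, 6}
Tree: B1–B2, B1–B3, B1–B4, B1–B5
The largest bag has 3 vertices, giving width 2; this decomposition certifies tw(G) ≤ 2. For the lower bound, the 3 vertices {1, 2, 3} are pairwise adjacent, and any tree decomposition puts a clique entirely inside one bag — forcing width ≥ 2. Combining the bounds, tw(G) = 2.

2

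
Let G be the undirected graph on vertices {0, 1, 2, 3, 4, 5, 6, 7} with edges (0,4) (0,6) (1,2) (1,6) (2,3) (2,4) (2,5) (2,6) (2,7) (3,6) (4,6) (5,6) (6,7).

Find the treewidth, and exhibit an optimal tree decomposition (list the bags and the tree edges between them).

Treewidth 2.
One optimal decomposition is:
Bags: B1 = {2, 4, 6}  B2 = {2, 3, 6}  B3 = {1, 2, 6}  B4 = {2, 5, 6}  B5 = {2, 6, 7}  B6 = {0, 4, 6}
Tree: B1–B2, B2–B3, B1–B4, B3–B5, B1–B6

Each bag holds 3 vertices, so the decomposition has width 2, which upper-bounds the treewidth. Conversely, {0, 4, 6} is a clique of size 3, and the vertices of any clique must share a bag in every tree decomposition; so some bag has ≥ 3 vertices and tw(G) ≥ 2. Combining the bounds, tw(G) = 2.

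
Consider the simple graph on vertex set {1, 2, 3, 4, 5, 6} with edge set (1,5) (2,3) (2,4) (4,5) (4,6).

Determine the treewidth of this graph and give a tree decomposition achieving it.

Treewidth 1.
One such decomposition:
Bags: B1 = {4, 5}  B2 = {1, 5}  B3 = {2, 4}  B4 = {4, 6}  B5 = {2, 3}
Tree: B1–B2, B1–B3, B1–B4, B3–B5

The largest bag has 2 vertices, giving width 1; this decomposition certifies tw(G) ≤ 1. G has an edge, so its treewidth is at least 1. Combining the bounds, tw(G) = 1.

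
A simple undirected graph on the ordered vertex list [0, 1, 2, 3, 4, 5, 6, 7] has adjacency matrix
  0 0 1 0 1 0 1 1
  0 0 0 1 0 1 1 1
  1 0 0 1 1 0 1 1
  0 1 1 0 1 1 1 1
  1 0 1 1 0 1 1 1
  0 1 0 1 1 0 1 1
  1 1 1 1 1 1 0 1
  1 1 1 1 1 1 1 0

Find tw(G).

4

A width-4 tree decomposition is:
Bags: B1 = {2, 3, 4, 6, 7}  B2 = {3, 4, 5, 6, 7}  B3 = {0, 2, 4, 6, 7}  B4 = {1, 3, 5, 6, 7}
Tree: B1–B2, B1–B3, B2–B4
Every bag has size at most 5, so the width is 5 − 1 = 4 and tw(G) ≤ 4. For the lower bound, the 5 vertices {0, 2, 4, 6, 7} are pairwise adjacent, and any tree decomposition puts a clique entirely inside one bag — forcing width ≥ 4. Therefore the treewidth is 4.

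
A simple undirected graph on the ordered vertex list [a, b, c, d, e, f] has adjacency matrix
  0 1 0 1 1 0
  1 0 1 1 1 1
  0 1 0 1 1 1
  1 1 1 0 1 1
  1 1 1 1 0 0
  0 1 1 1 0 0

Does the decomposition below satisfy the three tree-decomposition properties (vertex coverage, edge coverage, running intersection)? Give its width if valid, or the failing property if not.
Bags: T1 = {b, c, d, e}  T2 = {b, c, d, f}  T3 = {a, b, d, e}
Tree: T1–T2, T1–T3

Yes; width 3.

Checking the three conditions: (i) the bags cover all of {a, b, c, d, e, f}; (ii) for each edge, some bag contains both endpoints; (iii) the bags containing any fixed vertex form a subtree. All hold, so the decomposition is valid with width 4 − 1 = 3.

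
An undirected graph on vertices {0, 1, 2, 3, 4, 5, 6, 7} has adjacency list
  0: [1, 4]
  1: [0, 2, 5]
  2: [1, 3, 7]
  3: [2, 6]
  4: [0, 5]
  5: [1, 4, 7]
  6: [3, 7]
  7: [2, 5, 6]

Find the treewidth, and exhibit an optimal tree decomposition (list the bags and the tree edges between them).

Treewidth 2.
One such decomposition:
Bags: B1 = {2, 3, 6}  B2 = {2, 6, 7}  B3 = {1, 2, 7}  B4 = {1, 5, 7}  B5 = {0, 1, 5}  B6 = {0, 4, 5}
Tree: B1–B2, B2–B3, B3–B4, B4–B5, B5–B6

Every bag has size at most 3, so the width is 3 − 1 = 2 and tw(G) ≤ 2. The edges 3–6–7–2–3 form a cycle, so G is not a tree and its treewidth is at least 2. Hence tw(G) = 2 exactly.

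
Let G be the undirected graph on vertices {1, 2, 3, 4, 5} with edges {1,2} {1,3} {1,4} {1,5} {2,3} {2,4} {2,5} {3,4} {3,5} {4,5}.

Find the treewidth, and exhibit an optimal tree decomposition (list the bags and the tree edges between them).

A single bag containing all 5 vertices is trivially a valid decomposition of width 4. For the lower bound, the 5 vertices {1, 2, 3, 4, 5} are pairwise adjacent, and any tree decomposition puts a clique entirely inside one bag — forcing width ≥ 4. Combining the bounds, tw(G) = 4.

Treewidth 4.
One optimal decomposition is:
Bags: B1 = {1, 2, 3, 4, 5}
Tree: (single bag)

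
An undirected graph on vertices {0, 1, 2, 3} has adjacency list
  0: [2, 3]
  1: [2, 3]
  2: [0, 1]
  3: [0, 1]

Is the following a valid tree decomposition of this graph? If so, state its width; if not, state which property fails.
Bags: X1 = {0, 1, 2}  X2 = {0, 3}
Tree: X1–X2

No — edge (1,3) lies in no bag.

A tree decomposition must satisfy three properties: every vertex lies in some bag; for every edge, both endpoints lie together in some bag; and for every vertex, the bags containing it form a connected subtree. Here edge (1,3) lies in no bag, so the decomposition is invalid.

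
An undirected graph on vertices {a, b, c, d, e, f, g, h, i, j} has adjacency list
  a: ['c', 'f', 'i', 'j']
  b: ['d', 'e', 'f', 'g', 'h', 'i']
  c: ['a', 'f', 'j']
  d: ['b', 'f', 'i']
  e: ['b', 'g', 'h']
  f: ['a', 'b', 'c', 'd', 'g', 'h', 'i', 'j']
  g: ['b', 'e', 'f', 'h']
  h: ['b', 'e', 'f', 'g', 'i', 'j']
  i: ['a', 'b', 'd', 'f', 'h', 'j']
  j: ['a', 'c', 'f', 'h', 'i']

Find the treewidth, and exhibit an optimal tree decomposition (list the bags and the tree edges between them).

Treewidth 3.
One optimal decomposition is:
Bags: B1 = {b, f, h, i}  B2 = {f, h, i, j}  B3 = {a, f, i, j}  B4 = {a, c, f, j}  B5 = {b, d, f, i}  B6 = {b, f, g, h}  B7 = {b, e, g, h}
Tree: B1–B2, B2–B3, B3–B4, B1–B5, B1–B6, B6–B7

Every bag has size at most 4, so the width is 4 − 1 = 3 and tw(G) ≤ 3. For the lower bound, the 4 vertices {b, e, g, h} are pairwise adjacent, and any tree decomposition puts a clique entirely inside one bag — forcing width ≥ 3. Therefore the treewidth is 3.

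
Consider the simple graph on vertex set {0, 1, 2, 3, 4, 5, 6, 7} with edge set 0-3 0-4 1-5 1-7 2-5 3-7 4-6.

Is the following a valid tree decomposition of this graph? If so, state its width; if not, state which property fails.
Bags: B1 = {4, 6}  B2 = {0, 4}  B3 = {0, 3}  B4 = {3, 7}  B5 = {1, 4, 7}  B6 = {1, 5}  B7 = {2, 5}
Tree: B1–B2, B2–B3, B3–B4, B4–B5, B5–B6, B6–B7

A tree decomposition must satisfy three properties: every vertex lies in some bag; for every edge, both endpoints lie together in some bag; and for every vertex, the bags containing it form a connected subtree. Here bags containing vertex 4 are not connected in the tree, so the decomposition is invalid.

No — bags containing vertex 4 are not connected in the tree.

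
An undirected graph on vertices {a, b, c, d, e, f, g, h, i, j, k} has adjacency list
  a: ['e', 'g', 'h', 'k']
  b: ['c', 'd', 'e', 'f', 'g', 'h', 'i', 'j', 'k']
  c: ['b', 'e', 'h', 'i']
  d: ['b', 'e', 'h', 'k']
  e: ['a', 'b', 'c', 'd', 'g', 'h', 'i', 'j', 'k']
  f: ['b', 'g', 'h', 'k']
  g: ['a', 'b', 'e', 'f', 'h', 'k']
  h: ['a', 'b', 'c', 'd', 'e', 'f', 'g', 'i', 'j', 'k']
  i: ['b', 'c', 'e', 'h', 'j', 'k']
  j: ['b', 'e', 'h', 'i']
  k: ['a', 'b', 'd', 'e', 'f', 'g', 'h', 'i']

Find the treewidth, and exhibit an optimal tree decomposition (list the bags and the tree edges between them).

Treewidth 4.
One such decomposition:
Bags: B1 = {b, e, h, i, k}  B2 = {b, e, h, i, j}  B3 = {b, c, e, h, i}  B4 = {b, e, g, h, k}  B5 = {b, f, g, h, k}  B6 = {b, d, e, h, k}  B7 = {a, e, g, h, k}
Tree: B1–B2, B2–B3, B1–B4, B4–B5, B1–B6, B4–B7

Every bag has size at most 5, so the width is 5 − 1 = 4 and tw(G) ≤ 4. For the lower bound, the 5 vertices {a, e, g, h, k} are pairwise adjacent, and any tree decomposition puts a clique entirely inside one bag — forcing width ≥ 4. Hence tw(G) = 4 exactly.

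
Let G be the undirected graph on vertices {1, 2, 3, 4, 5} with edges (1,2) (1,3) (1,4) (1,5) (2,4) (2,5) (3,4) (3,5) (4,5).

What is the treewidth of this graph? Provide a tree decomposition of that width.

Every bag has size at most 4, so the width is 4 − 1 = 3 and tw(G) ≤ 3. For the lower bound, the 4 vertices {1, 2, 4, 5} are pairwise adjacent, and any tree decomposition puts a clique entirely inside one bag — forcing width ≥ 3. The upper and lower bounds meet at 3, so that is the treewidth.

Treewidth 3.
One such decomposition:
Bags: B1 = {1, 2, 4, 5}  B2 = {1, 3, 4, 5}
Tree: B1–B2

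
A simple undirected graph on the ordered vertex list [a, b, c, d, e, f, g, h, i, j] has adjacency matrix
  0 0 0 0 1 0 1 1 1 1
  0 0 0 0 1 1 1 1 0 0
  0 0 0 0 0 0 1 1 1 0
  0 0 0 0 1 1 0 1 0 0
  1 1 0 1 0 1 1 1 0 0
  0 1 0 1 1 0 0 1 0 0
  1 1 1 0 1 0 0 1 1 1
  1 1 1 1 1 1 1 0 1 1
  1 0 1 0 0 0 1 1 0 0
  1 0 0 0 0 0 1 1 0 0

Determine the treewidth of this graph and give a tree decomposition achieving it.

Treewidth 3.
One such decomposition:
Bags: B1 = {a, g, h, i}  B2 = {a, e, g, h}  B3 = {a, g, h, j}  B4 = {b, e, g, h}  B5 = {b, e, f, h}  B6 = {c, g, h, i}  B7 = {d, e, f, h}
Tree: B1–B2, B2–B3, B2–B4, B4–B5, B1–B6, B5–B7

Each bag holds 4 vertices, so the decomposition has width 3, which upper-bounds the treewidth. For the lower bound, the 4 vertices {d, e, f, h} are pairwise adjacent, and any tree decomposition puts a clique entirely inside one bag — forcing width ≥ 3. The upper and lower bounds meet at 3, so that is the treewidth.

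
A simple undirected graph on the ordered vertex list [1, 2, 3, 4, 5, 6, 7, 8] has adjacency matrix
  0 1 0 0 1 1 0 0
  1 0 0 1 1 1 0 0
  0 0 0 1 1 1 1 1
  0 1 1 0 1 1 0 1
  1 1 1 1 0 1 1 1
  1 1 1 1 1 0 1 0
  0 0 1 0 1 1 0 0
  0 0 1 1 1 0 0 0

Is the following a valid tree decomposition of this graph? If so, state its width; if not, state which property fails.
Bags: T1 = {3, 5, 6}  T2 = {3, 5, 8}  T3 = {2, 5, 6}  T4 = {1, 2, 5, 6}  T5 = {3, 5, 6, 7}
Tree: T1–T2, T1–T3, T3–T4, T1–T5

No — vertex 4 appears in no bag.

A tree decomposition must satisfy three properties: every vertex lies in some bag; for every edge, both endpoints lie together in some bag; and for every vertex, the bags containing it form a connected subtree. Here vertex 4 appears in no bag, so the decomposition is invalid.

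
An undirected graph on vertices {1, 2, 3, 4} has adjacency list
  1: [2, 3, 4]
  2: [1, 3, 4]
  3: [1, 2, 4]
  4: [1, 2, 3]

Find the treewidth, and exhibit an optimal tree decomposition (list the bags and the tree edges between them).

A single bag containing all 4 vertices is trivially a valid decomposition of width 3. Conversely, {1, 2, 3, 4} is a clique of size 4, and the vertices of any clique must share a bag in every tree decomposition; so some bag has ≥ 4 vertices and tw(G) ≥ 3. Hence tw(G) = 3 exactly.

Treewidth 3.
Bags: B1 = {1, 2, 3, 4}
Tree: (single bag)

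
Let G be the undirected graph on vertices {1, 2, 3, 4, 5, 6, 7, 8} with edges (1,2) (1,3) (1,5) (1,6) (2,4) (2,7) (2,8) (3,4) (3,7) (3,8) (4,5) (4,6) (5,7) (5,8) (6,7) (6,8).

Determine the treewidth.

4

A width-4 tree decomposition is:
Bags: B1 = {1, 2, 4, 7, 8}  B2 = {1, 4, 5, 7, 8}  B3 = {1, 3, 4, 7, 8}  B4 = {1, 4, 6, 7, 8}
Tree: B1–B2, B2–B3, B3–B4
Every bag has size at most 5, so the width is 5 − 1 = 4 and tw(G) ≤ 4. For the lower bound: the 5 vertex sets {2,4}, {5,7}, {3,8}, {1}, {6} are disjoint, each induces a connected subgraph, and every pair is joined by at least one edge of G. Contracting each set to a single vertex therefore yields K_{5} as a minor, and since treewidth is minor-monotone, tw(G) ≥ tw(K_{5}) = 4. The upper and lower bounds meet at 4, so that is the treewidth.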